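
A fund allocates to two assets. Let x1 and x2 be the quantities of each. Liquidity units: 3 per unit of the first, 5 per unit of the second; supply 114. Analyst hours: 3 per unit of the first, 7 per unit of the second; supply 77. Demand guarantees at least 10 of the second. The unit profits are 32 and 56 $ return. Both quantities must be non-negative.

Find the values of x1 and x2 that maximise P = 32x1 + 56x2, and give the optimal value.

x1 = 7/3, x2 = 10, maximum P = 1904/3

Corner points and P = 32x1 + 56x2:
  (0, 11) → P = 616
  (0, 10) → P = 560
  (7/3, 10) → P = 1904/3

At the optimal vertex, 3x1 + 7x2 = 77 and x2 = 10.
Solving simultaneously gives x1 = 7/3, x2 = 10.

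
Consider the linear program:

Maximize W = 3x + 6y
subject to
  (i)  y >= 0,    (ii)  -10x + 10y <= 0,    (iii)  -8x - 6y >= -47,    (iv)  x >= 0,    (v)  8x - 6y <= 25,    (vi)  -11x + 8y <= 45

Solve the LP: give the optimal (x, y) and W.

x = 47/14, y = 47/14, maximum W = 423/14

Corner points and W = 3x + 6y:
  (0, 0) → W = 0
  (25/8, 0) → W = 75/8
  (47/14, 47/14) → W = 423/14
  (9/2, 11/6) → W = 49/2

The optimum lies where -10x + 10y = 0 and -8x - 6y = -47.
Solving simultaneously gives x = 47/14, y = 47/14.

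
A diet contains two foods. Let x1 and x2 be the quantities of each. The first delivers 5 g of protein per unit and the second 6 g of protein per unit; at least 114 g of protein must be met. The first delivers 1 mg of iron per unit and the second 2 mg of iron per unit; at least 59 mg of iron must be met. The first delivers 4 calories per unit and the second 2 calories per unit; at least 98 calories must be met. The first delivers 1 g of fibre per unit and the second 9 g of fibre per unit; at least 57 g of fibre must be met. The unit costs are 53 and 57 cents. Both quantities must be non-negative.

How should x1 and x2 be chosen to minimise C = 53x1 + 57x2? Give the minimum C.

The feasible region is unbounded (it extends along (0, 1), (1, 0)), but C strictly increases along every unbounded feasible direction, so there is no improving ray and the minimum is attained at a vertex.

x1 = 13, x2 = 23, minimum C = 2000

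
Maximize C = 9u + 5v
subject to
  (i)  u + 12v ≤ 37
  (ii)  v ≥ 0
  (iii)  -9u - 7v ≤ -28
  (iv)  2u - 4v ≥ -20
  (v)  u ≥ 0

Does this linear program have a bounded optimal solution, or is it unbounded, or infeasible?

Corner points and C = 9u + 5v:
  (37, 0) → C = 333
  (77/101, 305/101) → C = 2218/101
  (28/9, 0) → C = 28
The feasible region has finitely many vertices and no improving ray; the maximum is 333 at (37, 0).

bounded optimum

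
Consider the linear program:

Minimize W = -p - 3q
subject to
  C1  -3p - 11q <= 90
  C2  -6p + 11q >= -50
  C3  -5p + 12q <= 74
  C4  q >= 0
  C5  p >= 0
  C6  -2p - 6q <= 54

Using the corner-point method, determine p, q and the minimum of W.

p = 1414/17, q = 694/17, minimum W = -3496/17

Feasible corners and W = -p - 3q:
  (1414/17, 694/17) → W = -3496/17
  (25/3, 0) → W = -25/3
  (0, 37/6) → W = -37/2
  (0, 0) → W = 0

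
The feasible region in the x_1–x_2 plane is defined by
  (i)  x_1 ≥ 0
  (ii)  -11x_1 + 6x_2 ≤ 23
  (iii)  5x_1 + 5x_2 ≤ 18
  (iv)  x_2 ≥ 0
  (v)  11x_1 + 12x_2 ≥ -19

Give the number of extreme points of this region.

3

Of the 10 pairwise boundary intersections, those satisfying every inequality are:
  (0, 18/5)
  (0, 0)
  (18/5, 0)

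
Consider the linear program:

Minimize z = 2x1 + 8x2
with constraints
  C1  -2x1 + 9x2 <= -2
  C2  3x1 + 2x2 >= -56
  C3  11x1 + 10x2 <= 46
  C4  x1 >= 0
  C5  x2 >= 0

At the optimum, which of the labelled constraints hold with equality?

C1 and C5

Vertices and z = 2x1 + 8x2:
  (62/17, 10/17) → z = 12
  (1, 0) → z = 2
  (46/11, 0) → z = 92/11

The minimum is at (1, 0). Substituting into each constraint, equality holds for C1 and C5; the remaining constraints have slack.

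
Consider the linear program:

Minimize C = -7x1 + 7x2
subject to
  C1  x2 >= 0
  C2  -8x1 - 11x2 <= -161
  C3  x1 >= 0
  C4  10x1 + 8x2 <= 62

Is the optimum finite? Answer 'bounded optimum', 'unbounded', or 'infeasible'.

infeasible

The boundaries x2 = 0 and -8x1 - 11x2 = -161 meet at (161/8, 0), but that point violates 10x1 + 8x2 ≤ 62. Every candidate vertex is excluded by some other constraint, so the feasible region is empty.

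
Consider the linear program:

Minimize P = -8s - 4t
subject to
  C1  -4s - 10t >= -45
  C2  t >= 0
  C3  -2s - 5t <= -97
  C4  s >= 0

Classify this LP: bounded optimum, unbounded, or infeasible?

Constraints -4s - 10t ≥ -45 and -2s - 5t ≤ -97 have parallel boundaries but demand opposite sides — no point can satisfy both, so the region is empty.

infeasible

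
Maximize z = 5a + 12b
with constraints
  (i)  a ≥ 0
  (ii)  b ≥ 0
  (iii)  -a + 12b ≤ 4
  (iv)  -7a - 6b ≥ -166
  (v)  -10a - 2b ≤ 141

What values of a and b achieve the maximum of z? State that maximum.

Extreme points and z = 5a + 12b:
  (0, 0) → z = 0
  (0, 1/3) → z = 4
  (166/7, 0) → z = 830/7
  (328/15, 97/45) → z = 676/5

a = 328/15, b = 97/45, maximum z = 676/5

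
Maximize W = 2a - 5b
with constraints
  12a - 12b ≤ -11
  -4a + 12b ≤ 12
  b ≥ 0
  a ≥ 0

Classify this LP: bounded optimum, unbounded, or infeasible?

bounded optimum

Extreme points and W = 2a - 5b:
  (1/8, 25/24) → W = -119/24
  (0, 11/12) → W = -55/12
  (0, 1) → W = -5
The feasible region has finitely many vertices and no improving ray; the maximum is -55/12 at (0, 11/12).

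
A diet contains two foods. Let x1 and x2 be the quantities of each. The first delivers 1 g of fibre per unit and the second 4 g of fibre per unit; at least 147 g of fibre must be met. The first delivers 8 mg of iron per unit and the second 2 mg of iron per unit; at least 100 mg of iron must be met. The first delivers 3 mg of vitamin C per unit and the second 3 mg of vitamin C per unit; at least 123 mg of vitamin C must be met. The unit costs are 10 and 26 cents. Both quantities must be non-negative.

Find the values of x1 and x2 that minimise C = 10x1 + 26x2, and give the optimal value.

x1 = 17/3, x2 = 106/3, minimum C = 2926/3

Feasible corners and C = 10x1 + 26x2:
  (0, 50) → C = 1300
  (147, 0) → C = 1470
  (17/3, 106/3) → C = 2926/3
  (3, 38) → C = 1018
The feasible region is unbounded (it extends along (0, 1), (1, 0)), but C strictly increases along every unbounded feasible direction, so there is no improving ray and the minimum is attained at a vertex.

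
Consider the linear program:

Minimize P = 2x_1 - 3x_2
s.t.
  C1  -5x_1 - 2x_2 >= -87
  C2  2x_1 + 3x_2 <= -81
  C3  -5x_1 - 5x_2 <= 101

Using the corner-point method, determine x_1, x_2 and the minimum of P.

Corner points and P = 2x_1 - 3x_2:
  (423/11, -579/11) → P = 2583/11
  (637/15, -188/3) → P = 4094/15
  (102/5, -203/5) → P = 813/5

At the optimal vertex, 2x_1 + 3x_2 = -81 and -5x_1 - 5x_2 = 101.
Solving simultaneously gives x_1 = 102/5, x_2 = -203/5.

x_1 = 102/5, x_2 = -203/5, minimum P = 813/5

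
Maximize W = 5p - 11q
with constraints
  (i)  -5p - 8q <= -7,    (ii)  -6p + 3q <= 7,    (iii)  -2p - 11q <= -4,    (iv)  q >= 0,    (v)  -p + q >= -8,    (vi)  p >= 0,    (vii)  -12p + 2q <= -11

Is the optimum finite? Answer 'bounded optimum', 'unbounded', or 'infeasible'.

bounded optimum

Corner points and W = 5p - 11q:
  (15/13, 2/13) → W = 53/13
  (51/53, 29/106) → W = 191/106
  (47/24, 25/4) → W = -1415/24
  (2, 0) → W = 10
  (8, 0) → W = 40
The feasible region has finitely many vertices and no improving ray; the maximum is 40 at (8, 0).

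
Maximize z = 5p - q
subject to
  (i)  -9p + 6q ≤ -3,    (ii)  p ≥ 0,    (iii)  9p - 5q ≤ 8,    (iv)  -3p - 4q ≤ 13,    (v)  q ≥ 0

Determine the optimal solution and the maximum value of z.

p = 11/3, q = 5, maximum z = 40/3

Extreme points and z = 5p - q:
  (11/3, 5) → z = 40/3
  (1/3, 0) → z = 5/3
  (8/9, 0) → z = 40/9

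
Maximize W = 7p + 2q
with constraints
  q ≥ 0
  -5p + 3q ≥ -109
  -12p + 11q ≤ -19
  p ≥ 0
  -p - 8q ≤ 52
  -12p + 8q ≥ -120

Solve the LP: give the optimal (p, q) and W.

p = 292/9, q = 101/3, maximum W = 2650/9

The optimum lies where -12p + 11q = -19 and -12p + 8q = -120.
Solving simultaneously gives p = 292/9, q = 101/3.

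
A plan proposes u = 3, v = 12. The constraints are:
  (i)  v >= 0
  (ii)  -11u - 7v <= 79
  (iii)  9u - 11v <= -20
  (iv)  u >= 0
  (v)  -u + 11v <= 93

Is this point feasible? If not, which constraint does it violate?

not feasible — violates (v)

Constraint (v): -u + 11v = 129, which is not ≤ 93. All other constraints are satisfied.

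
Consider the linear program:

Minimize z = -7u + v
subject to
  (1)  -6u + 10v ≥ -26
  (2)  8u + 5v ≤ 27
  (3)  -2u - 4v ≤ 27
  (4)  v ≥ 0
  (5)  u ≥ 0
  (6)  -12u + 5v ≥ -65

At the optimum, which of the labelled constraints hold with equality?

(2) and (4)

Extreme points and z = -7u + v:
  (27/8, 0) → z = -189/8
  (0, 27/5) → z = 27/5
  (0, 0) → z = 0

The minimum is at (27/8, 0). Substituting into each constraint, equality holds for (2) and (4); the remaining constraints have slack.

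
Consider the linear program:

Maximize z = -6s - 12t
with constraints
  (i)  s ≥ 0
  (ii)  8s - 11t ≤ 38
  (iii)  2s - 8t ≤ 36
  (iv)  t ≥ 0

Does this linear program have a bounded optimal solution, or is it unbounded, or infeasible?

bounded optimum

Corner points and z = -6s - 12t:
  (0, 0) → z = 0
  (19/4, 0) → z = -57/2
The feasible region has finitely many vertices and no improving ray; the maximum is 0 at (0, 0).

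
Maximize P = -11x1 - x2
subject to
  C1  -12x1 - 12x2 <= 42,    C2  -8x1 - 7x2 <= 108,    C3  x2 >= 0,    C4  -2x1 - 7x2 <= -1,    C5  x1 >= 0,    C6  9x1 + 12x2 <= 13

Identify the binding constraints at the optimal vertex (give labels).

Feasible corners and P = -11x1 - x2:
  (1/2, 0) → P = -11/2
  (13/9, 0) → P = -143/9
  (0, 1/7) → P = -1/7
  (0, 13/12) → P = -13/12

The maximum is at (0, 1/7). Substituting into each constraint, equality holds for C4 and C5; the remaining constraints have slack.

C4 and C5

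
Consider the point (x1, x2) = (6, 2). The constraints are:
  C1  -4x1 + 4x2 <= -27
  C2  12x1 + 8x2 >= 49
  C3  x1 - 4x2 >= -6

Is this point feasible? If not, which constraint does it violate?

not feasible — violates C1

Constraint C1: -4x1 + 4x2 = -16, which is not ≤ -27. All other constraints are satisfied.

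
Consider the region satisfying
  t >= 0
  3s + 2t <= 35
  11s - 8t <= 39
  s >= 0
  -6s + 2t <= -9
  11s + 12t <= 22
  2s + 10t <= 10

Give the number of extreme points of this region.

Of the 21 pairwise boundary intersections, those satisfying every inequality are:
  (3/2, 0)
  (2, 0)
  (76/47, 33/94)

3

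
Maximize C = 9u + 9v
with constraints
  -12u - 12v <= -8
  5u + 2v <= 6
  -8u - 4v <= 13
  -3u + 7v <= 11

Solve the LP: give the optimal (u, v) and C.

Extreme points and C = 9u + 9v:
  (14/9, -8/9) → C = 6
  (-19/30, 13/10) → C = 6
  (20/41, 73/41) → C = 837/41

u = 20/41, v = 73/41, maximum C = 837/41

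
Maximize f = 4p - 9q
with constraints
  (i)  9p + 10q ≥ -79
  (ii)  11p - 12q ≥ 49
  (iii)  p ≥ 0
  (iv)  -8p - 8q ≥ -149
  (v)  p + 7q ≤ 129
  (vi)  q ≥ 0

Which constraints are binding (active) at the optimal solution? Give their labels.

Vertices and f = 4p - 9q:
  (545/46, 1247/184) → f = -2503/184
  (49/11, 0) → f = 196/11
  (149/8, 0) → f = 149/2

The maximum is at (149/8, 0). Substituting into each constraint, equality holds for (iv) and (vi); the remaining constraints have slack.

(iv) and (vi)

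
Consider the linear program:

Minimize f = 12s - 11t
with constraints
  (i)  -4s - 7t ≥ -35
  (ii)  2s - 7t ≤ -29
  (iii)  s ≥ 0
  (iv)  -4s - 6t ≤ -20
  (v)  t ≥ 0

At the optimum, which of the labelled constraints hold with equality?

(i) and (iii)

Extreme points and f = 12s - 11t:
  (1, 31/7) → f = -257/7
  (0, 5) → f = -55
  (0, 29/7) → f = -319/7

The minimum is at (0, 5). Substituting into each constraint, equality holds for (i) and (iii); the remaining constraints have slack.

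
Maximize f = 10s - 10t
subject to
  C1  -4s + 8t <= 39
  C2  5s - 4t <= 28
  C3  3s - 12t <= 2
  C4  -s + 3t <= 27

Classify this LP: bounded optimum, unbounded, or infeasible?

Extreme points and f = 10s - 10t:
  (95/6, 307/24) → f = 365/12
  (-121/6, -125/24) → f = -1795/12
  (41/6, 37/24) → f = 635/12
The feasible region has finitely many vertices and no improving ray; the maximum is 635/12 at (41/6, 37/24).

bounded optimum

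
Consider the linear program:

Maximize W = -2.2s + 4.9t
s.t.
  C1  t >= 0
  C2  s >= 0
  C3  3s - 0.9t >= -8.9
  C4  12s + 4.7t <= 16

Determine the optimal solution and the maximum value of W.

s = 0, t = 160/47, maximum W = 784/47

Corner points and W = -2.2s + 4.9t:
  (0, 0) → W = 0
  (4/3, 0) → W = -44/15
  (0, 160/47) → W = 784/47

The optimum lies where s = 0 and 12s + 4.7t = 16.
Solving simultaneously gives s = 0, t = 160/47.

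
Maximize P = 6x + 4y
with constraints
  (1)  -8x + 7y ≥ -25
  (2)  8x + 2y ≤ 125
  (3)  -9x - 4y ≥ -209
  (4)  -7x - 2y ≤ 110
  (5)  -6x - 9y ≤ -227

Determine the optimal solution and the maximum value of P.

Extreme points and P = 6x + 4y:
  (41/7, 547/14) → P = 1340/7
  (671/60, 533/30) → P = 829/6
  (-429/5, 2453/10) → P = 2332/5
  (-1444/51, 2249/51) → P = 332/51

At the optimal vertex, -9x - 4y = -209 and -7x - 2y = 110.
Solving simultaneously gives x = -429/5, y = 2453/10.

x = -429/5, y = 2453/10, maximum P = 2332/5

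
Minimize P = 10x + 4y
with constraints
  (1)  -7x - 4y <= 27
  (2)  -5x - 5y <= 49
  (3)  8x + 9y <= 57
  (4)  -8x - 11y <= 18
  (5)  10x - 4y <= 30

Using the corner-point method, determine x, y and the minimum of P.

The optimum lies where -7x - 4y = 27 and 8x + 9y = 57.
Solving simultaneously gives x = -471/31, y = 615/31.

x = -471/31, y = 615/31, minimum P = -2250/31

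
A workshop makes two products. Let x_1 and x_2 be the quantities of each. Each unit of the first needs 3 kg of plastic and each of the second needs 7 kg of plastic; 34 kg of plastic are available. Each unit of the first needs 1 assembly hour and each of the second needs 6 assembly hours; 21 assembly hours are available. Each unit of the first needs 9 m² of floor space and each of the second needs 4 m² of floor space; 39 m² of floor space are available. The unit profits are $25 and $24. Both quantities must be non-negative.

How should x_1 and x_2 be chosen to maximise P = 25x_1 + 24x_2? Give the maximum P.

x_1 = 3, x_2 = 3, maximum P = 147

Extreme points and P = 25x_1 + 24x_2:
  (0, 0) → P = 0
  (0, 7/2) → P = 84
  (13/3, 0) → P = 325/3
  (3, 3) → P = 147

At the optimal vertex, x_1 + 6x_2 = 21 and 9x_1 + 4x_2 = 39.
Solving simultaneously gives x_1 = 3, x_2 = 3.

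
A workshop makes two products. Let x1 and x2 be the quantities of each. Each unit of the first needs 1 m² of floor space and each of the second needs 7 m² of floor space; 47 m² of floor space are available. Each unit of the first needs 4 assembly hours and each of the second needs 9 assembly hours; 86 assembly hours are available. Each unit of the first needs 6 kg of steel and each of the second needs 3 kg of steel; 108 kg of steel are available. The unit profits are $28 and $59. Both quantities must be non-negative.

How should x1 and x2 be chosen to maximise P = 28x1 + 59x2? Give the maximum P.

x1 = 17, x2 = 2, maximum P = 594

Vertices and P = 28x1 + 59x2:
  (0, 0) → P = 0
  (0, 47/7) → P = 2773/7
  (18, 0) → P = 504
  (179/19, 102/19) → P = 11030/19
  (17, 2) → P = 594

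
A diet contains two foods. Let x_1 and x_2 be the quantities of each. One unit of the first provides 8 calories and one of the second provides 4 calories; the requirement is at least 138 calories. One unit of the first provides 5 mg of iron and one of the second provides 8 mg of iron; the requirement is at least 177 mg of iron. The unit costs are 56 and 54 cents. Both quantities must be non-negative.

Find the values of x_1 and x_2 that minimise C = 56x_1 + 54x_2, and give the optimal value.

x_1 = 9, x_2 = 33/2, minimum C = 1395

Corner points and C = 56x_1 + 54x_2:
  (0, 69/2) → C = 1863
  (177/5, 0) → C = 9912/5
  (9, 33/2) → C = 1395
The feasible region is unbounded (it extends along (0, 1), (1, 0)), but C strictly increases along every unbounded feasible direction, so there is no improving ray and the minimum is attained at a vertex.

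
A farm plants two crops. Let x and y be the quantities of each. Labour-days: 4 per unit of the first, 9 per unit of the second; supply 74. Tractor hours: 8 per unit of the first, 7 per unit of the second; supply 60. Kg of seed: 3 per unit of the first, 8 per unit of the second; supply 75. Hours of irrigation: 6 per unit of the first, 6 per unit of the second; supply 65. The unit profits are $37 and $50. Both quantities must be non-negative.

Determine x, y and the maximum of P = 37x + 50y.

x = 1/2, y = 8, maximum P = 837/2

Vertices and P = 37x + 50y:
  (0, 0) → P = 0
  (0, 74/9) → P = 3700/9
  (15/2, 0) → P = 555/2
  (1/2, 8) → P = 837/2

The optimum lies where 4x + 9y = 74 and 8x + 7y = 60.
Solving simultaneously gives x = 1/2, y = 8.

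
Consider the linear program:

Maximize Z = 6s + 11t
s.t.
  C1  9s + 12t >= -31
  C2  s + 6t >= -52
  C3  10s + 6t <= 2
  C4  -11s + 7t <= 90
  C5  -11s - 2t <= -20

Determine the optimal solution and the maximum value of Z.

Corner points and Z = 6s + 11t:
  (35/11, -164/33) → Z = -1174/33
  (151/57, -521/114) → Z = -3919/114
  (58/23, -89/23) → Z = -631/23

At the optimal vertex, 10s + 6t = 2 and -11s - 2t = -20.
Solving simultaneously gives s = 58/23, t = -89/23.

s = 58/23, t = -89/23, maximum Z = -631/23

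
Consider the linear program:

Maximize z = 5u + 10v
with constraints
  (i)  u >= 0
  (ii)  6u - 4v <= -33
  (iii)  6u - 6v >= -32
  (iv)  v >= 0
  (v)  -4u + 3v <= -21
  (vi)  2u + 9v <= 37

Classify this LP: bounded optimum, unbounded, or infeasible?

infeasible

The boundaries v = 0 and -4u + 3v = -21 meet at (21/4, 0), but that point violates 6u - 4v ≤ -33. Every candidate vertex is excluded by some other constraint, so the feasible region is empty.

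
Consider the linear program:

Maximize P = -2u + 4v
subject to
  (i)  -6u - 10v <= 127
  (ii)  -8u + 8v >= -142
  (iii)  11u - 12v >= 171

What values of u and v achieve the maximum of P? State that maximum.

u = 42, v = 97/4, maximum P = 13

Corner points and P = -2u + 4v:
  (101/32, -467/32) → P = -1035/16
  (93/91, -2423/182) → P = -5032/91
  (42, 97/4) → P = 13

The optimum lies where -8u + 8v = -142 and 11u - 12v = 171.
Solving simultaneously gives u = 42, v = 97/4.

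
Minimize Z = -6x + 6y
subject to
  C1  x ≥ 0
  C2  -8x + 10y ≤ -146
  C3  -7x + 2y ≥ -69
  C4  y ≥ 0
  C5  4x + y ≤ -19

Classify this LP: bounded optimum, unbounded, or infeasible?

The boundaries x = 0 and -7x + 2y = -69 meet at (0, -69/2), but that point violates y ≥ 0. Every candidate vertex is excluded by some other constraint, so the feasible region is empty.

infeasible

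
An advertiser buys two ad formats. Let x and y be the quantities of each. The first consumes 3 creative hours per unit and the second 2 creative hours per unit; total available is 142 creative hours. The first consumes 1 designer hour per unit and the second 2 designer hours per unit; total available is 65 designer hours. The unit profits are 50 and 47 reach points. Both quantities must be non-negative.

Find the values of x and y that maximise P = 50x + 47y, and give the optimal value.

x = 77/2, y = 53/4, maximum P = 10191/4

Extreme points and P = 50x + 47y:
  (0, 0) → P = 0
  (0, 65/2) → P = 3055/2
  (142/3, 0) → P = 7100/3
  (77/2, 53/4) → P = 10191/4

At the optimal vertex, 3x + 2y = 142 and x + 2y = 65.
Solving simultaneously gives x = 77/2, y = 53/4.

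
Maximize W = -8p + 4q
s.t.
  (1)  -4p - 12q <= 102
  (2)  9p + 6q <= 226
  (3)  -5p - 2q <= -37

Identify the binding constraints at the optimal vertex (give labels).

(2) and (3)

Corner points and W = -8p + 4q:
  (277/7, -911/42) → W = -1210/3
  (162/13, -329/26) → W = -1954/13
  (-115/6, 797/12) → W = 419

The maximum is at (-115/6, 797/12). Substituting into each constraint, equality holds for (2) and (3); the remaining constraints have slack.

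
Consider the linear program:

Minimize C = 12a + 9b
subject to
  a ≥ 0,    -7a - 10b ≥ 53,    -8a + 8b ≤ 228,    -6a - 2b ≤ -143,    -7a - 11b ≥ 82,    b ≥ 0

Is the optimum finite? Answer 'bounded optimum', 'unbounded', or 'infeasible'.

The boundaries -7a - 10b = 53 and -7a - 11b = 82 meet at (237/7, -29), but that point violates b ≥ 0. Every candidate vertex is excluded by some other constraint, so the feasible region is empty.

infeasible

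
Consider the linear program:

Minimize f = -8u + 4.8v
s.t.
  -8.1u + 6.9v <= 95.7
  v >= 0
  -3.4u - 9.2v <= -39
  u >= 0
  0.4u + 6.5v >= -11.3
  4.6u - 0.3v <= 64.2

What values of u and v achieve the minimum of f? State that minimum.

u = 321/23, v = 0, minimum f = -2568/23

Feasible corners and f = -8u + 4.8v:
  (0, 319/23) → f = 7656/115
  (15723/977, 32008/977) → f = 139272/4885
  (195/17, 0) → f = -1560/17
  (321/23, 0) → f = -2568/23
  (0, 195/46) → f = 468/23

The optimum lies where v = 0 and 4.6u - 0.3v = 64.2.
Solving simultaneously gives u = 321/23, v = 0.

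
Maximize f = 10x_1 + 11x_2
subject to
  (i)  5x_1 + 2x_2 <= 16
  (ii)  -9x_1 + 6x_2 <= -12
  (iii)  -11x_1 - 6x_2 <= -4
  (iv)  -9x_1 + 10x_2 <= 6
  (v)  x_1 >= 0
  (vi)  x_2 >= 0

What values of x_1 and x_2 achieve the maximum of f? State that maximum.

Feasible corners and f = 10x_1 + 11x_2:
  (5/2, 7/4) → f = 177/4
  (16/5, 0) → f = 32
  (4/3, 0) → f = 40/3

x_1 = 5/2, x_2 = 7/4, maximum f = 177/4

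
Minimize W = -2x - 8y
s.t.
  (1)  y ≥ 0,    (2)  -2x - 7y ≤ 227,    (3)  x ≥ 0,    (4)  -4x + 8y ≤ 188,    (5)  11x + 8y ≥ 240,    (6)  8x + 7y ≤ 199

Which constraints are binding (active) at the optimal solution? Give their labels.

(5) and (6)

Vertices and W = -2x - 8y:
  (240/11, 0) → W = -480/11
  (199/8, 0) → W = -199/4
  (88/13, 269/13) → W = -2328/13

The minimum is at (88/13, 269/13). Substituting into each constraint, equality holds for (5) and (6); the remaining constraints have slack.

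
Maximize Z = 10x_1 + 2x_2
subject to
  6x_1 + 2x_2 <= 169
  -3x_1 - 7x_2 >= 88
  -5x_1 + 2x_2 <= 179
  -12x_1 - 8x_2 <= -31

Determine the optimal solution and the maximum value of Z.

The binding constraints are 6x_1 + 2x_2 = 169 and -12x_1 - 8x_2 = -31.
Solving simultaneously gives x_1 = 215/4, x_2 = -307/4.

x_1 = 215/4, x_2 = -307/4, maximum Z = 384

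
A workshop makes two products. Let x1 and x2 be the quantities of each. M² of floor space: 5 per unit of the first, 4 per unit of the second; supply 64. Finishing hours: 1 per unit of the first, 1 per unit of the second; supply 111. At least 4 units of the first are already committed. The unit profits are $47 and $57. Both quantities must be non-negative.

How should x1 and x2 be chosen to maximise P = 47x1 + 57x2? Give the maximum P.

x1 = 4, x2 = 11, maximum P = 815

Vertices and P = 47x1 + 57x2:
  (64/5, 0) → P = 3008/5
  (4, 0) → P = 188
  (4, 11) → P = 815

At the optimal vertex, 5x1 + 4x2 = 64 and x1 = 4.
Solving simultaneously gives x1 = 4, x2 = 11.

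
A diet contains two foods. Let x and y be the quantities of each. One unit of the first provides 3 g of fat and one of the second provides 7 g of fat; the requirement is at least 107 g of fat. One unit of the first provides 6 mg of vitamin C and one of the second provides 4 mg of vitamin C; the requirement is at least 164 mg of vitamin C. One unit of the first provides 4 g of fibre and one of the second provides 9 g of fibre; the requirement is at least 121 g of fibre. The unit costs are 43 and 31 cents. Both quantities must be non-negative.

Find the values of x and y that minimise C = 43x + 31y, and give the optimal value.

The feasible region is unbounded (it extends along (0, 1), (1, 0)), but C strictly increases along every unbounded feasible direction, so there is no improving ray and the minimum is attained at a vertex.

x = 24, y = 5, minimum C = 1187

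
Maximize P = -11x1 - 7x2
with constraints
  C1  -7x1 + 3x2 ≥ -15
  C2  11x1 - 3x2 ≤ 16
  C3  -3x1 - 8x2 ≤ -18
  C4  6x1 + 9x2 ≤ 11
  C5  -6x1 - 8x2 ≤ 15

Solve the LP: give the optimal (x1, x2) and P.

x1 = -223/6, x2 = 26, maximum P = 1361/6

Corner points and P = -11x1 - 7x2:
  (-74/21, 25/7) → P = 289/21
  (-11, 51/8) → P = 611/8
  (-223/6, 26) → P = 1361/6

The optimum lies where 6x1 + 9x2 = 11 and -6x1 - 8x2 = 15.
Solving simultaneously gives x1 = -223/6, x2 = 26.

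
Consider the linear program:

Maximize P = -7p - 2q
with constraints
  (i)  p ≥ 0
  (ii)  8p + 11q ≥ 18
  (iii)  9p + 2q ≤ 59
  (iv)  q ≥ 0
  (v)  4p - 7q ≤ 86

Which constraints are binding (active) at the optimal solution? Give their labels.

Feasible corners and P = -7p - 2q:
  (0, 18/11) → P = -36/11
  (0, 59/2) → P = -59
  (9/4, 0) → P = -63/4
  (59/9, 0) → P = -413/9

The maximum is at (0, 18/11). Substituting into each constraint, equality holds for (i) and (ii); the remaining constraints have slack.

(i) and (ii)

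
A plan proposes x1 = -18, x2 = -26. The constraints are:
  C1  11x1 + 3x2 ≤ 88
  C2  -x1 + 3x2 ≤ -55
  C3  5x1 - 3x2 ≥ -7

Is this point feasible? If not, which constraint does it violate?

not feasible — violates C3

Constraint C3: 5x1 - 3x2 = -12, which is not ≥ -7. All other constraints are satisfied.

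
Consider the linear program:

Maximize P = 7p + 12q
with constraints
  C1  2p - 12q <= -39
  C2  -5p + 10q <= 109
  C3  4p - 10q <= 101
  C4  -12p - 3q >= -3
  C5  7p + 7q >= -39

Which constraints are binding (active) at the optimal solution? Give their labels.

C2 and C4

Corner points and P = 7p + 12q:
  (-27/50, 79/25) → P = 1707/50
  (-741/98, 195/98) → P = -2847/98
  (-11/5, 49/5) → P = 511/5
  (-1153/105, 568/105) → P = -251/21

The maximum is at (-11/5, 49/5). Substituting into each constraint, equality holds for C2 and C4; the remaining constraints have slack.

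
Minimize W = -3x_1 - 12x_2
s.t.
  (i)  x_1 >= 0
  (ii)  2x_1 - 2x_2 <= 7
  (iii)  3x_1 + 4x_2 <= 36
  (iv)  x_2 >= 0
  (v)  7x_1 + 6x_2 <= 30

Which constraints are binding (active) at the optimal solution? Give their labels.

Vertices and W = -3x_1 - 12x_2:
  (0, 0) → W = 0
  (0, 5) → W = -60
  (7/2, 0) → W = -21/2
  (51/13, 11/26) → W = -219/13

The minimum is at (0, 5). Substituting into each constraint, equality holds for (i) and (v); the remaining constraints have slack.

(i) and (v)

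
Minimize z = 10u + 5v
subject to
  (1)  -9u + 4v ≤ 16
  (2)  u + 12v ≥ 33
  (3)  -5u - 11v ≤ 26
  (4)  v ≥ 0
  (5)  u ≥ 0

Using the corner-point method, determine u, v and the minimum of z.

The feasible region is unbounded (it extends along (4, 9), (1, 0)), but z strictly increases along every unbounded feasible direction, so there is no improving ray and the minimum is attained at a vertex.

At the optimal vertex, u + 12v = 33 and u = 0.
Solving simultaneously gives u = 0, v = 11/4.

u = 0, v = 11/4, minimum z = 55/4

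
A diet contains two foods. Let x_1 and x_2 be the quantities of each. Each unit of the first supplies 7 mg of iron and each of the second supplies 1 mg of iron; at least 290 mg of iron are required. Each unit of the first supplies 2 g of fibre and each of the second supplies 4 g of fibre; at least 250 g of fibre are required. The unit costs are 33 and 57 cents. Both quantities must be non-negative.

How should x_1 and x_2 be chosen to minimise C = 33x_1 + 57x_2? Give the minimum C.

x_1 = 35, x_2 = 45, minimum C = 3720

Extreme points and C = 33x_1 + 57x_2:
  (0, 290) → C = 16530
  (125, 0) → C = 4125
  (35, 45) → C = 3720
The feasible region is unbounded (it extends along (0, 1), (1, 0)), but C strictly increases along every unbounded feasible direction, so there is no improving ray and the minimum is attained at a vertex.

The binding constraints are 7x_1 + x_2 = 290 and 2x_1 + 4x_2 = 250.
Solving simultaneously gives x_1 = 35, x_2 = 45.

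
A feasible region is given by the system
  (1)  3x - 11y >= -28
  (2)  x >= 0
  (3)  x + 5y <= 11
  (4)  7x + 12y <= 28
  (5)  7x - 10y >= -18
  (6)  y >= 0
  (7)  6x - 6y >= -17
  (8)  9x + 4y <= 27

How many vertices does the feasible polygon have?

5

Pairwise boundary intersections that survive every other constraint:
  (0, 9/5)
  (0, 0)
  (32/77, 23/11)
  (53/20, 63/80)
  (3, 0)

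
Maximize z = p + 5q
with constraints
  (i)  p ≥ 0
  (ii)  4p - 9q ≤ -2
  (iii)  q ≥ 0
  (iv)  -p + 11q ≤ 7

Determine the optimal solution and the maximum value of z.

p = 41/35, q = 26/35, maximum z = 171/35

Extreme points and z = p + 5q:
  (0, 2/9) → z = 10/9
  (0, 7/11) → z = 35/11
  (41/35, 26/35) → z = 171/35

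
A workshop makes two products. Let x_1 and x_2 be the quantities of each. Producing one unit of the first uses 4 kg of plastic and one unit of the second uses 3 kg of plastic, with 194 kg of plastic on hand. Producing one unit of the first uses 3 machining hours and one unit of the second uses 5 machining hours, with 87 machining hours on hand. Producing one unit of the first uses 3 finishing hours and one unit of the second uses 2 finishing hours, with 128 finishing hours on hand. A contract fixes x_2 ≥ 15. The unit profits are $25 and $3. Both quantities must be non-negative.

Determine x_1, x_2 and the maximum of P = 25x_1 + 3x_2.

The binding constraints are 3x_1 + 5x_2 = 87 and x_2 = 15.
Solving simultaneously gives x_1 = 4, x_2 = 15.

x_1 = 4, x_2 = 15, maximum P = 145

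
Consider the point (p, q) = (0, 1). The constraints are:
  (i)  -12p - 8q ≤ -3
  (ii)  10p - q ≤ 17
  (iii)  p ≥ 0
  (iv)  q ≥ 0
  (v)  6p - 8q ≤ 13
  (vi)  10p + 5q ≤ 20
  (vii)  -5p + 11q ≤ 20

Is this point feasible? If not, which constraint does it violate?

(i): -8 ≤ -3 ✓
(ii): -1 ≤ 17 ✓
(iii): 0 ≥ 0 ✓
(iv): 1 ≥ 0 ✓
(v): -8 ≤ 13 ✓
(vi): 5 ≤ 20 ✓
(vii): 11 ≤ 20 ✓

feasible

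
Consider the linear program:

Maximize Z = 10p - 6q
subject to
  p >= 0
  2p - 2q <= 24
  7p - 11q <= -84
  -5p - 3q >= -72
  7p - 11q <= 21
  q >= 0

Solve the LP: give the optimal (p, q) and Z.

p = 135/19, q = 231/19, maximum Z = -36/19

Corner points and Z = 10p - 6q:
  (0, 84/11) → Z = -504/11
  (0, 24) → Z = -144
  (135/19, 231/19) → Z = -36/19

The binding constraints are 7p - 11q = -84 and -5p - 3q = -72.
Solving simultaneously gives p = 135/19, q = 231/19.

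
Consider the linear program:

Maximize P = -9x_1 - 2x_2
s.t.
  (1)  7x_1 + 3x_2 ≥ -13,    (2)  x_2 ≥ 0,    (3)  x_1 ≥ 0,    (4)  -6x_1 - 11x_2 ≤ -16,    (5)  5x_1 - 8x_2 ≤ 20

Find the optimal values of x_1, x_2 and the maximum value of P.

Vertices and P = -9x_1 - 2x_2:
  (8/3, 0) → P = -24
  (4, 0) → P = -36
  (0, 16/11) → P = -32/11
The feasible region is unbounded (it extends along (0, 1), (8, 5)), but P strictly decreases along every unbounded feasible direction, so there is no improving ray and the maximum is attained at a vertex.

x_1 = 0, x_2 = 16/11, maximum P = -32/11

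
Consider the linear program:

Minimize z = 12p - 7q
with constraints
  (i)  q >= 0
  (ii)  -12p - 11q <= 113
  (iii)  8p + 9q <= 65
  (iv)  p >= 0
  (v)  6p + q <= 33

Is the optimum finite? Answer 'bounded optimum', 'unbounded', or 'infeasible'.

bounded optimum

Corner points and z = 12p - 7q:
  (0, 0) → z = 0
  (11/2, 0) → z = 66
  (0, 65/9) → z = -455/9
  (116/23, 63/23) → z = 951/23
The feasible region has finitely many vertices and no improving ray; the minimum is -455/9 at (0, 65/9).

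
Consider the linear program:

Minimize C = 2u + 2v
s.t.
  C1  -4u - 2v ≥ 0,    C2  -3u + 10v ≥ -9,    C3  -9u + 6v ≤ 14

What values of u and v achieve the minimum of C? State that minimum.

Corner points and C = 2u + 2v:
  (9/23, -18/23) → C = -18/23
  (-2/3, 4/3) → C = 4/3
  (-97/36, -41/24) → C = -317/36

The binding constraints are -3u + 10v = -9 and -9u + 6v = 14.
Solving simultaneously gives u = -97/36, v = -41/24.

u = -97/36, v = -41/24, minimum C = -317/36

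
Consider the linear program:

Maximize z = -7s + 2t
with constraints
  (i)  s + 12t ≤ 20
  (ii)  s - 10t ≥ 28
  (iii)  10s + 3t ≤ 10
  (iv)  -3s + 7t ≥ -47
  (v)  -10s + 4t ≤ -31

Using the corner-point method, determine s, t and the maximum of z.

Vertices and z = -7s + 2t:
  (211/79, -440/79) → z = -2357/79
  (19/10, -3) → z = -193/10
  (1/2, -13/2) → z = -33/2

The optimum lies where -3s + 7t = -47 and -10s + 4t = -31.
Solving simultaneously gives s = 1/2, t = -13/2.

s = 1/2, t = -13/2, maximum z = -33/2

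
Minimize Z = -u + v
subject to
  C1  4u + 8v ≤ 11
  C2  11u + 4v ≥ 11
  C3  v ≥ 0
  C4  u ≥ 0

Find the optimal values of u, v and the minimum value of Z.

Feasible corners and Z = -u + v:
  (11/18, 77/72) → Z = 11/24
  (11/4, 0) → Z = -11/4
  (1, 0) → Z = -1

At the optimal vertex, 4u + 8v = 11 and v = 0.
Solving simultaneously gives u = 11/4, v = 0.

u = 11/4, v = 0, minimum Z = -11/4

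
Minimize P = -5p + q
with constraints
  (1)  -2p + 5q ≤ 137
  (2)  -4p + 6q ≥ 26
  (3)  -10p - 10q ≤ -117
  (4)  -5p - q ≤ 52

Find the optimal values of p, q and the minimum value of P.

p = 173/2, q = 62, minimum P = -741/2

Extreme points and P = -5p + q:
  (173/2, 62) → P = -741/2
  (-157/14, 802/35) → P = 5529/70
  (221/50, 182/25) → P = -741/50

The binding constraints are -2p + 5q = 137 and -4p + 6q = 26.
Solving simultaneously gives p = 173/2, q = 62.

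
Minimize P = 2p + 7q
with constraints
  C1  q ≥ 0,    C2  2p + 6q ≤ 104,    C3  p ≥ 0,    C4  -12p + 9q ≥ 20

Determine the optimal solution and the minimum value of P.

Extreme points and P = 2p + 7q:
  (0, 52/3) → P = 364/3
  (136/15, 644/45) → P = 5324/45
  (0, 20/9) → P = 140/9

The optimum lies where p = 0 and -12p + 9q = 20.
Solving simultaneously gives p = 0, q = 20/9.

p = 0, q = 20/9, minimum P = 140/9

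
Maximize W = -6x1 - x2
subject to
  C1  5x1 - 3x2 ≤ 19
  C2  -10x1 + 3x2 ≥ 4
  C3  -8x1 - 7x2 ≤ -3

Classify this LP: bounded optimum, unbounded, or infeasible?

From the feasible point (-19/94, 31/47), moving in the direction (-7, 8) keeps every constraint satisfied while W increases without bound.

unbounded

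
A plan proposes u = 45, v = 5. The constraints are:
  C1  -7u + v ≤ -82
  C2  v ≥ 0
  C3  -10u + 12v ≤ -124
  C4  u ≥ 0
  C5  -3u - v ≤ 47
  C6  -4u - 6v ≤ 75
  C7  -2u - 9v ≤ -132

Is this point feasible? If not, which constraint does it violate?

C1: -310 ≤ -82 ✓
C2: 5 ≥ 0 ✓
C3: -390 ≤ -124 ✓
C4: 45 ≥ 0 ✓
C5: -140 ≤ 47 ✓
C6: -210 ≤ 75 ✓
C7: -135 ≤ -132 ✓

feasible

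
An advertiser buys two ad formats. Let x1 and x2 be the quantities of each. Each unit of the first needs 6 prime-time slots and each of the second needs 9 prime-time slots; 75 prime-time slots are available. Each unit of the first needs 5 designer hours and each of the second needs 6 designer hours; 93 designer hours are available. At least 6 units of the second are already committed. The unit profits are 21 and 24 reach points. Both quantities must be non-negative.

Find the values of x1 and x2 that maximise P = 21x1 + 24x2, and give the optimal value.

x1 = 7/2, x2 = 6, maximum P = 435/2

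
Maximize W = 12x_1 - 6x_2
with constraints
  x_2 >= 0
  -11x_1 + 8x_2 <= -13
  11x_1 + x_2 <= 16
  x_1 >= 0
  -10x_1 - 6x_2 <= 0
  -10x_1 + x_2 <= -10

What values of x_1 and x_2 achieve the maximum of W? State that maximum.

x_1 = 16/11, x_2 = 0, maximum W = 192/11

Corner points and W = 12x_1 - 6x_2:
  (13/11, 0) → W = 156/11
  (16/11, 0) → W = 192/11
  (47/33, 1/3) → W = 166/11

The binding constraints are x_2 = 0 and 11x_1 + x_2 = 16.
Solving simultaneously gives x_1 = 16/11, x_2 = 0.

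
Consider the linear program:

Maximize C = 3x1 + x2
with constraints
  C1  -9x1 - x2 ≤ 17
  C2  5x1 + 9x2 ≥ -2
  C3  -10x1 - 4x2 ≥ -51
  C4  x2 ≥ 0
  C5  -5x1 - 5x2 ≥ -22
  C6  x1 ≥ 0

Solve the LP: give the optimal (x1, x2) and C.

x1 = 22/5, x2 = 0, maximum C = 66/5

Feasible corners and C = 3x1 + x2:
  (22/5, 0) → C = 66/5
  (0, 0) → C = 0
  (0, 22/5) → C = 22/5

The binding constraints are x2 = 0 and -5x1 - 5x2 = -22.
Solving simultaneously gives x1 = 22/5, x2 = 0.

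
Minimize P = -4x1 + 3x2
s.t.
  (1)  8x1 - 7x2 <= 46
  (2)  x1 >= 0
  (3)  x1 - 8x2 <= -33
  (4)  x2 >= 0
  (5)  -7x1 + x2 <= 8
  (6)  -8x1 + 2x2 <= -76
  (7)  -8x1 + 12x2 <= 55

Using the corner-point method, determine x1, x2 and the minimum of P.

The binding constraints are 8x1 - 7x2 = 46 and -8x1 + 12x2 = 55.
Solving simultaneously gives x1 = 937/40, x2 = 101/5.

x1 = 937/40, x2 = 101/5, minimum P = -331/10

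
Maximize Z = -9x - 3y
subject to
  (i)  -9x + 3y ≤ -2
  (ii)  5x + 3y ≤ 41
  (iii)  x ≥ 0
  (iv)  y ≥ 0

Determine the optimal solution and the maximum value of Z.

Vertices and Z = -9x - 3y:
  (43/14, 359/42) → Z = -373/7
  (2/9, 0) → Z = -2
  (41/5, 0) → Z = -369/5

The binding constraints are -9x + 3y = -2 and y = 0.
Solving simultaneously gives x = 2/9, y = 0.

x = 2/9, y = 0, maximum Z = -2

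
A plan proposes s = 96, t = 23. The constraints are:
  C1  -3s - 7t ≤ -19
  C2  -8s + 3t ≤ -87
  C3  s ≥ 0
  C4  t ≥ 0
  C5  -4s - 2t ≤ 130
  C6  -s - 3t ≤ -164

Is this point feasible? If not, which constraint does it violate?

C1: -449 ≤ -19 ✓
C2: -699 ≤ -87 ✓
C3: 96 ≥ 0 ✓
C4: 23 ≥ 0 ✓
C5: -430 ≤ 130 ✓
C6: -165 ≤ -164 ✓

feasible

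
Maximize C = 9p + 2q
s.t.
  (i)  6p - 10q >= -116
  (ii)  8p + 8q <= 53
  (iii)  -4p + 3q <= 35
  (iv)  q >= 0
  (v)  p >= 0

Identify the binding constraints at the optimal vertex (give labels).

Feasible corners and C = 9p + 2q:
  (53/8, 0) → C = 477/8
  (0, 53/8) → C = 53/4
  (0, 0) → C = 0

The maximum is at (53/8, 0). Substituting into each constraint, equality holds for (ii) and (iv); the remaining constraints have slack.

(ii) and (iv)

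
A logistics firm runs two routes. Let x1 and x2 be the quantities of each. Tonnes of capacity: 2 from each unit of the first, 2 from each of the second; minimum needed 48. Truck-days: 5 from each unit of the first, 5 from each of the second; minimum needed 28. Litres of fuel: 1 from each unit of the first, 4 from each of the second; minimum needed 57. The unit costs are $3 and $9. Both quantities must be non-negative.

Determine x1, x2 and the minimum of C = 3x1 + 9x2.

x1 = 13, x2 = 11, minimum C = 138

Extreme points and C = 3x1 + 9x2:
  (0, 24) → C = 216
  (57, 0) → C = 171
  (13, 11) → C = 138
The feasible region is unbounded (it extends along (0, 1), (1, 0)), but C strictly increases along every unbounded feasible direction, so there is no improving ray and the minimum is attained at a vertex.

At the optimal vertex, 2x1 + 2x2 = 48 and x1 + 4x2 = 57.
Solving simultaneously gives x1 = 13, x2 = 11.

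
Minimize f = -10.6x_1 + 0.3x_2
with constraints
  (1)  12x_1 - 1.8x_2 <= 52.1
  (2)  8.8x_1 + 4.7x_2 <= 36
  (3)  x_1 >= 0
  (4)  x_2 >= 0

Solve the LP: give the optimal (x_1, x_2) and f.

x_1 = 45/11, x_2 = 0, minimum f = -477/11

Vertices and f = -10.6x_1 + 0.3x_2:
  (0, 360/47) → f = 108/47
  (45/11, 0) → f = -477/11
  (0, 0) → f = 0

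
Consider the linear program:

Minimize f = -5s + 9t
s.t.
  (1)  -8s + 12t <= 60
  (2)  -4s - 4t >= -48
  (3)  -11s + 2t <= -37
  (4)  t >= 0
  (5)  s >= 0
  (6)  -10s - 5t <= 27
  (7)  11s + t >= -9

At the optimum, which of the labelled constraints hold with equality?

(2) and (4)

Corner points and f = -5s + 9t:
  (61/13, 95/13) → f = 550/13
  (12, 0) → f = -60
  (37/11, 0) → f = -185/11

The minimum is at (12, 0). Substituting into each constraint, equality holds for (2) and (4); the remaining constraints have slack.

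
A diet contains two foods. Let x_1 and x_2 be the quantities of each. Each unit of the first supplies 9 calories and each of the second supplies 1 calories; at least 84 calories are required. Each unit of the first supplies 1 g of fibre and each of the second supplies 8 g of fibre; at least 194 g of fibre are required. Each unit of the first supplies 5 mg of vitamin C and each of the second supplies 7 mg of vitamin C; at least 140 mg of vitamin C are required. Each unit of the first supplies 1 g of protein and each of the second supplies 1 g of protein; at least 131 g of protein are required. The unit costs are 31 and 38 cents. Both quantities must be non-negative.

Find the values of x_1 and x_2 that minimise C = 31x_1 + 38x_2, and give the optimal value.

Extreme points and C = 31x_1 + 38x_2:
  (0, 131) → C = 4978
  (194, 0) → C = 6014
  (122, 9) → C = 4124
The feasible region is unbounded (it extends along (0, 1), (1, 0)), but C strictly increases along every unbounded feasible direction, so there is no improving ray and the minimum is attained at a vertex.

x_1 = 122, x_2 = 9, minimum C = 4124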